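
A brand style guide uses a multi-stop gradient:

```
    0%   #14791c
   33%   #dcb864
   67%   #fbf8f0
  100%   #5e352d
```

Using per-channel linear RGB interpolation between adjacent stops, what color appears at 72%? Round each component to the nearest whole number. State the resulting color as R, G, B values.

(227, 218, 210)

72% lies between the 67% and 100% stops, so the local fraction is t = (72 − 67)/(100 − 67) = 5/33 ≈ 0.1515.
#fbf8f0 → (251, 248, 240); #5e352d → (94, 53, 45).
R = 251 + 0.1515 × (94 − 251) = 227.214 → 227
G = 248 + 0.1515 × (53 − 248) = 218.458 → 218
B = 240 + 0.1515 × (45 − 240) = 210.458 → 210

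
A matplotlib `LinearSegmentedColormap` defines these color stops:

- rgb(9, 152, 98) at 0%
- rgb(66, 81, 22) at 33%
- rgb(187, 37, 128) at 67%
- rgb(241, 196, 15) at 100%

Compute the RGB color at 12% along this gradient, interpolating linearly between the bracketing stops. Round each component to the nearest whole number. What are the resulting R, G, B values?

12% lies between the 0% and 33% stops, so the local fraction is t = (12 − 0)/(33 − 0) = 12/33 ≈ 0.3636.
R = 9 + 0.3636 × (66 − 9) = 29.725 → 30
G = 152 + 0.3636 × (81 − 152) = 126.184 → 126
B = 98 + 0.3636 × (22 − 98) = 70.366 → 70

(30, 126, 70)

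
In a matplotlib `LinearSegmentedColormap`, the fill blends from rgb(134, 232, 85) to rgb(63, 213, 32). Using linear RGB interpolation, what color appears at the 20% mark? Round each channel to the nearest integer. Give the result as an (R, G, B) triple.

20% corresponds to t = 0.2.
R = 134 + 0.2 × (63 − 134) = 134 + 0.2 × -71 = 119.8 → 120
G = 232 + 0.2 × (213 − 232) = 232 + 0.2 × -19 = 228.2 → 228
B = 85 + 0.2 × (32 − 85) = 85 + 0.2 × -53 = 74.4 → 74
So the blended color is (120, 228, 74), about #78e44a.

(120, 228, 74)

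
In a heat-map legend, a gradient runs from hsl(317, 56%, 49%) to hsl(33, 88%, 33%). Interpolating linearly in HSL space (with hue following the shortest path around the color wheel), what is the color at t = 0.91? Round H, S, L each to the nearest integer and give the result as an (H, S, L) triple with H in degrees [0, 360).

(26, 85, 34)

Hue: 33 − 317 = -284°, but |-284| > 180 so the shorter arc goes the other way: Δh = -284 + 360 = 76°.
H = 317 + 0.91 × (76) = 386.16 → 386 → 386 mod 360 = 26°
S = 56 + 0.91 × (88 − 56) = 85.12 → 85%
L = 49 + 0.91 × (33 − 49) = 34.44 → 34%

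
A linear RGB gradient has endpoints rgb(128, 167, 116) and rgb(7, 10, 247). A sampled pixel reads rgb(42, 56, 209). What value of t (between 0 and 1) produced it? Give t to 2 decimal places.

0.71

Invert the lerp on the G channel (largest span, 157): t = (56 − 167) / (10 − 167) = -111/-157 = 0.70701.
Check on R: (42 − 128)/(7 − 128) = 0.7107 ✓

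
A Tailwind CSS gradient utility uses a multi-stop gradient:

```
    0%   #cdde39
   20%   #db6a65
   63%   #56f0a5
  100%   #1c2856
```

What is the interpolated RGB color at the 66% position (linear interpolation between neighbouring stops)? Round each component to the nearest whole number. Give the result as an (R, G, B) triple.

66% lies between the 63% and 100% stops, so the local fraction is t = (66 − 63)/(100 − 63) = 3/37 ≈ 0.0811.
#56f0a5 → (86, 240, 165); #1c2856 → (28, 40, 86).
R = 86 + 0.0811 × (28 − 86) = 81.296 → 81
G = 240 + 0.0811 × (40 − 240) = 223.78 → 224
B = 165 + 0.0811 × (86 − 165) = 158.593 → 159

(81, 224, 159)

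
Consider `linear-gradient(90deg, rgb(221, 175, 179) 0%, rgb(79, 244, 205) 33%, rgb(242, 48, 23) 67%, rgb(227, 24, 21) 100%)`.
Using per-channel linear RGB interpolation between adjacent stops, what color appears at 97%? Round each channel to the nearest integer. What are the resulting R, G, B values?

97% lies between the 67% and 100% stops, so the local fraction is t = (97 − 67)/(100 − 67) = 30/33 ≈ 0.9091.
R = 242 + 0.9091 × (227 − 242) = 228.363 → 228
G = 48 + 0.9091 × (24 − 48) = 26.182 → 26
B = 23 + 0.9091 × (21 − 23) = 21.182 → 21

(228, 26, 21)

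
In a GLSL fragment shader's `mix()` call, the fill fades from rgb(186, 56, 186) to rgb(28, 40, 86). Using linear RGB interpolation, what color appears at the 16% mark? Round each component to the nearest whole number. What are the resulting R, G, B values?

16% corresponds to t = 0.16.
R = 186 + 0.16 × (28 − 186) = 186 + 0.16 × -158 = 160.72 → 161
G = 56 + 0.16 × (40 − 56) = 56 + 0.16 × -16 = 53.44 → 53
B = 186 + 0.16 × (86 − 186) = 186 + 0.16 × -100 = 170 → 170

(161, 53, 170)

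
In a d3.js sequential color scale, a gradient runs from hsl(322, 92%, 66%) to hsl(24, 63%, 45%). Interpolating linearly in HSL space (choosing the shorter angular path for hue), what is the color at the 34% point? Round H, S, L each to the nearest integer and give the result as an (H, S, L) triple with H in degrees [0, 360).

Hue: 24 − 322 = -298°, but |-298| > 180 so the shorter arc goes the other way: Δh = -298 + 360 = 62°.
H = 322 + 0.34 × (62) = 343.08 → 343°
S = 92 + 0.34 × (63 − 92) = 82.14 → 82%
L = 66 + 0.34 × (45 − 66) = 58.86 → 59%

(343, 82, 59)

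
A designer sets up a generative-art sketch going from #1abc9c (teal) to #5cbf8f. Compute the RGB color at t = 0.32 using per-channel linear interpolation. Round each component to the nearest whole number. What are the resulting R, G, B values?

(47, 189, 152)

#1abc9c → (26, 188, 156); #5cbf8f → (92, 191, 143).
R = 26 + 0.32 × (92 − 26) = 26 + 0.32 × 66 = 47.12 → 47
G = 188 + 0.32 × (191 − 188) = 188 + 0.32 × 3 = 188.96 → 189
B = 156 + 0.32 × (143 − 156) = 156 + 0.32 × -13 = 151.84 → 152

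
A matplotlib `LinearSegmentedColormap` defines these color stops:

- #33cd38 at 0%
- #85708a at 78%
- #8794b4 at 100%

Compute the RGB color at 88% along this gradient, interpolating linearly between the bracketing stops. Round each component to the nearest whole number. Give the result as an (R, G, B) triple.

(134, 128, 157)

88% lies between the 78% and 100% stops, so the local fraction is t = (88 − 78)/(100 − 78) = 10/22 ≈ 0.4545.
#85708a → (133, 112, 138); #8794b4 → (135, 148, 180).
R = 133 + 0.4545 × (135 − 133) = 133.909 → 134
G = 112 + 0.4545 × (148 − 112) = 128.362 → 128
B = 138 + 0.4545 × (180 − 138) = 157.089 → 157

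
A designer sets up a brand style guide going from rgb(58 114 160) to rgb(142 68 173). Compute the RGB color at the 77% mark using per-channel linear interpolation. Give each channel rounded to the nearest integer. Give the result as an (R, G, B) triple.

77% corresponds to t = 0.77.
R = 58 + 0.77 × (142 − 58) = 58 + 0.77 × 84 = 122.68 → 123
G = 114 + 0.77 × (68 − 114) = 114 + 0.77 × -46 = 78.58 → 79
B = 160 + 0.77 × (173 − 160) = 160 + 0.77 × 13 = 170.01 → 170
So the blended color is (123, 79, 170), about #7b4faa.

(123, 79, 170)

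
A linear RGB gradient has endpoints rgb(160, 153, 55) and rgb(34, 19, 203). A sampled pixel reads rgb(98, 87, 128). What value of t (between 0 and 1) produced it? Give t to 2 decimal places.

0.49

Invert the lerp on the B channel (largest span, 148): t = (128 − 55) / (203 − 55) = 73/148 = 0.49324.
Check on R: (98 − 160)/(34 − 160) = 0.4921 ✓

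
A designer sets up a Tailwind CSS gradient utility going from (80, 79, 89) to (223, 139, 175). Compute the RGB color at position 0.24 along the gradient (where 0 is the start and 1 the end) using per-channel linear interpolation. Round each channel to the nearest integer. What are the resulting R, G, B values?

(114, 93, 110)

R = 80 + 0.24 × (223 − 80) = 80 + 0.24 × 143 = 114.32 → 114
G = 79 + 0.24 × (139 − 79) = 79 + 0.24 × 60 = 93.4 → 93
B = 89 + 0.24 × (175 − 89) = 89 + 0.24 × 86 = 109.64 → 110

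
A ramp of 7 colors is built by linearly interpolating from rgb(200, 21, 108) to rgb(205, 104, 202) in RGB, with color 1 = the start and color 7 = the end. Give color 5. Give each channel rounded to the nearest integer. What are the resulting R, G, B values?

With 7 swatches and endpoints inclusive, swatch 5 sits at t = (5 − 1)/(7 − 1) = 4/6 ≈ 0.6667.
R = 200 + 0.6667 × (205 − 200) = 203.333 → 203
G = 21 + 0.6667 × (104 − 21) = 76.336 → 76
B = 108 + 0.6667 × (202 − 108) = 170.67 → 171

(203, 76, 171)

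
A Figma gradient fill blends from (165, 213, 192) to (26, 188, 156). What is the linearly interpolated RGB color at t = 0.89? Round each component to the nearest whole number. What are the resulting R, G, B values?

(41, 191, 160)

R = 165 + 0.89 × (26 − 165) = 165 + 0.89 × -139 = 41.29 → 41
G = 213 + 0.89 × (188 − 213) = 213 + 0.89 × -25 = 190.75 → 191
B = 192 + 0.89 × (156 − 192) = 192 + 0.89 × -36 = 159.96 → 160
So the blended color is (41, 191, 160), about #29bfa0.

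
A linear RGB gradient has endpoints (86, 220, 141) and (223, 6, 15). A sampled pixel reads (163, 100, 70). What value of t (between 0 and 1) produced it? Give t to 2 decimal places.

Invert the lerp on the G channel (largest span, 214): t = (100 − 220) / (6 − 220) = -120/-214 = 0.56075.
Check on R: (163 − 86)/(223 − 86) = 0.562 ✓

0.56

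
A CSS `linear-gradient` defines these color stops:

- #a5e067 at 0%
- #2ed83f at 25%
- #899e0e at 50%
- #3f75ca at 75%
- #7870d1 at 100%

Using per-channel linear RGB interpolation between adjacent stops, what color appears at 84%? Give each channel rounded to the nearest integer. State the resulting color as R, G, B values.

84% lies between the 75% and 100% stops, so the local fraction is t = (84 − 75)/(100 − 75) = 9/25 ≈ 0.36.
#3f75ca → (63, 117, 202); #7870d1 → (120, 112, 209).
R = 63 + 0.36 × (120 − 63) = 83.52 → 84
G = 117 + 0.36 × (112 − 117) = 115.2 → 115
B = 202 + 0.36 × (209 − 202) = 204.52 → 205

(84, 115, 205)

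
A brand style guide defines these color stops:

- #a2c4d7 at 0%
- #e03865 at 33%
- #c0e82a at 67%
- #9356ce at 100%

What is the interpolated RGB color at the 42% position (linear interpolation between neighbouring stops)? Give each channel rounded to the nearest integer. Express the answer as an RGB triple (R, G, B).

42% lies between the 33% and 67% stops, so the local fraction is t = (42 − 33)/(67 − 33) = 9/34 ≈ 0.2647.
#e03865 → (224, 56, 101); #c0e82a → (192, 232, 42).
R = 224 + 0.2647 × (192 − 224) = 215.53 → 216
G = 56 + 0.2647 × (232 − 56) = 102.587 → 103
B = 101 + 0.2647 × (42 − 101) = 85.383 → 85

(216, 103, 85)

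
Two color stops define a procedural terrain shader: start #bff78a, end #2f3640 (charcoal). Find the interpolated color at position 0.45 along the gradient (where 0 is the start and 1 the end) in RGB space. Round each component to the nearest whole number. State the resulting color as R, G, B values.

(126, 160, 105)

#bff78a → (191, 247, 138); #2f3640 → (47, 54, 64).
R = 191 + 0.45 × (47 − 191) = 191 + 0.45 × -144 = 126.2 → 126
G = 247 + 0.45 × (54 − 247) = 247 + 0.45 × -193 = 160.15 → 160
B = 138 + 0.45 × (64 − 138) = 138 + 0.45 × -74 = 104.7 → 105
So the blended color is (126, 160, 105), about #7ea069.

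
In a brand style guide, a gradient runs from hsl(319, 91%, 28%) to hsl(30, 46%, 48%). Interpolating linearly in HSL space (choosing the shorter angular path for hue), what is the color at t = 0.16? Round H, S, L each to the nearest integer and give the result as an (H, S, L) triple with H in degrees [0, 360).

Hue: 30 − 319 = -289°, but |-289| > 180 so the shorter arc goes the other way: Δh = -289 + 360 = 71°.
H = 319 + 0.16 × (71) = 330.36 → 330°
S = 91 + 0.16 × (46 − 91) = 83.8 → 84%
L = 28 + 0.16 × (48 − 28) = 31.2 → 31%

(330, 84, 31)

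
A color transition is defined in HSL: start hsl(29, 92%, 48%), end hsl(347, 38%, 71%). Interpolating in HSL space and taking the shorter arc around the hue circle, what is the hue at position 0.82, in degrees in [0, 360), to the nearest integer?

Hue: 347 − 29 = 318°, but |318| > 180 so the shorter arc goes the other way: Δh = 318 − 360 = -42°.
H = 29 + 0.82 × (-42) = -5.44 → -5 → -5 mod 360 = 355°

355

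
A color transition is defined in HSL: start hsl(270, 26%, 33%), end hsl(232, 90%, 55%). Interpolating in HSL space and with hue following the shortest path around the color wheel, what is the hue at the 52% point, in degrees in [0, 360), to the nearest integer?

Hue arc: Δh = 232 − 270 = -38° (|Δh| ≤ 180, already the shorter path).
H = 270 + 0.52 × (-38) = 250.24 → 250°

250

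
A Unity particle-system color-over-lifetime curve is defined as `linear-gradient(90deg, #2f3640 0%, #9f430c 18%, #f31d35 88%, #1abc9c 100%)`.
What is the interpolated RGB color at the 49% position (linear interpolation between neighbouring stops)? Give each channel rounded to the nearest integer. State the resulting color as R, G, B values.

(196, 50, 30)

49% lies between the 18% and 88% stops, so the local fraction is t = (49 − 18)/(88 − 18) = 31/70 ≈ 0.4429.
#9f430c → (159, 67, 12); #f31d35 → (243, 29, 53).
R = 159 + 0.4429 × (243 − 159) = 196.204 → 196
G = 67 + 0.4429 × (29 − 67) = 50.17 → 50
B = 12 + 0.4429 × (53 − 12) = 30.159 → 30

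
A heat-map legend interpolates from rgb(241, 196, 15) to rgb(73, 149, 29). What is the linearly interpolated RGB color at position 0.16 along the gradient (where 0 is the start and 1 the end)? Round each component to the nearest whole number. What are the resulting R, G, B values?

R = 241 + 0.16 × (73 − 241) = 241 + 0.16 × -168 = 214.12 → 214
G = 196 + 0.16 × (149 − 196) = 196 + 0.16 × -47 = 188.48 → 188
B = 15 + 0.16 × (29 − 15) = 15 + 0.16 × 14 = 17.24 → 17

(214, 188, 17)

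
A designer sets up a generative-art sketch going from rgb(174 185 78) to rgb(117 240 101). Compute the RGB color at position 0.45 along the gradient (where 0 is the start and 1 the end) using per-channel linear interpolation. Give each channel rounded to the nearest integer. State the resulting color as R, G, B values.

(148, 210, 88)

R = 174 + 0.45 × (117 − 174) = 174 + 0.45 × -57 = 148.35 → 148
G = 185 + 0.45 × (240 − 185) = 185 + 0.45 × 55 = 209.75 → 210
B = 78 + 0.45 × (101 − 78) = 78 + 0.45 × 23 = 88.35 → 88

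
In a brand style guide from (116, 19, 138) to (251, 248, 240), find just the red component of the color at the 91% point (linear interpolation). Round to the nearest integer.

239

R = 116 + 0.91 × (251 − 116) = 238.85 → 239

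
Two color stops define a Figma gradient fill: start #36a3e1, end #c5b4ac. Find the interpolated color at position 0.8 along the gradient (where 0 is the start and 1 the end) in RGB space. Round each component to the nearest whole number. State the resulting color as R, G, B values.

(168, 177, 183)

#36a3e1 → (54, 163, 225); #c5b4ac → (197, 180, 172).
R = 54 + 0.8 × (197 − 54) = 54 + 0.8 × 143 = 168.4 → 168
G = 163 + 0.8 × (180 − 163) = 163 + 0.8 × 17 = 176.6 → 177
B = 225 + 0.8 × (172 − 225) = 225 + 0.8 × -53 = 182.6 → 183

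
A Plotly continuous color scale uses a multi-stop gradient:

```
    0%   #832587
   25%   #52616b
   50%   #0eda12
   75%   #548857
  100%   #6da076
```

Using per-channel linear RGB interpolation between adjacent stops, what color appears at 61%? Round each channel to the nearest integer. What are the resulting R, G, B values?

(45, 182, 48)

61% lies between the 50% and 75% stops, so the local fraction is t = (61 − 50)/(75 − 50) = 11/25 ≈ 0.44.
#0eda12 → (14, 218, 18); #548857 → (84, 136, 87).
R = 14 + 0.44 × (84 − 14) = 44.8 → 45
G = 218 + 0.44 × (136 − 218) = 181.92 → 182
B = 18 + 0.44 × (87 − 18) = 48.36 → 48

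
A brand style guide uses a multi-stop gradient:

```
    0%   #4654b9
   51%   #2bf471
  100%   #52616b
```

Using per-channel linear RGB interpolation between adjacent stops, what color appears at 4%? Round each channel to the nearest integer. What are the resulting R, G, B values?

(68, 97, 179)

4% lies between the 0% and 51% stops, so the local fraction is t = (4 − 0)/(51 − 0) = 4/51 ≈ 0.0784.
#4654b9 → (70, 84, 185); #2bf471 → (43, 244, 113).
R = 70 + 0.0784 × (43 − 70) = 67.883 → 68
G = 84 + 0.0784 × (244 − 84) = 96.544 → 97
B = 185 + 0.0784 × (113 − 185) = 179.355 → 179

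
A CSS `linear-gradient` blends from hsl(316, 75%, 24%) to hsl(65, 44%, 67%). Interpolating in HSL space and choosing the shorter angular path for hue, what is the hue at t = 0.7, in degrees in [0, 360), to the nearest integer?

32

Hue: 65 − 316 = -251°, but |-251| > 180 so the shorter arc goes the other way: Δh = -251 + 360 = 109°.
H = 316 + 0.7 × (109) = 392.3 → 392 → 392 mod 360 = 32°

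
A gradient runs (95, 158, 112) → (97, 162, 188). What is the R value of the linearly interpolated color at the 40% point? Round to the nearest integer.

96

R = 95 + 0.4 × (97 − 95) = 95.8 → 96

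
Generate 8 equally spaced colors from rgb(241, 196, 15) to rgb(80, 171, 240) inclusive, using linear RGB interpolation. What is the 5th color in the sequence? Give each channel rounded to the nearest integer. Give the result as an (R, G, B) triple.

(149, 182, 144)

With 8 swatches and endpoints inclusive, swatch 5 sits at t = (5 − 1)/(8 − 1) = 4/7 ≈ 0.5714.
R = 241 + 0.5714 × (80 − 241) = 149.005 → 149
G = 196 + 0.5714 × (171 − 196) = 181.715 → 182
B = 15 + 0.5714 × (240 − 15) = 143.565 → 144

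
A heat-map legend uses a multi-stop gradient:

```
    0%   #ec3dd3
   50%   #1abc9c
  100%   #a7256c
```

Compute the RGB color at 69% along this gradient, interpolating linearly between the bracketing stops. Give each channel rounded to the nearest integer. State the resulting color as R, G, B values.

69% lies between the 50% and 100% stops, so the local fraction is t = (69 − 50)/(100 − 50) = 19/50 ≈ 0.38.
#1abc9c → (26, 188, 156); #a7256c → (167, 37, 108).
R = 26 + 0.38 × (167 − 26) = 79.58 → 80
G = 188 + 0.38 × (37 − 188) = 130.62 → 131
B = 156 + 0.38 × (108 − 156) = 137.76 → 138

(80, 131, 138)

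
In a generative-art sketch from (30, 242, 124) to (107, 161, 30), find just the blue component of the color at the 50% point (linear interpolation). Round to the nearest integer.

B = 124 + 0.5 × (30 − 124) = 77 → 77

77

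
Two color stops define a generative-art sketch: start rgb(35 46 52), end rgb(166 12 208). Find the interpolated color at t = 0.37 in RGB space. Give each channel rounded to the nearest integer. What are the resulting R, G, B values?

R = 35 + 0.37 × (166 − 35) = 35 + 0.37 × 131 = 83.47 → 83
G = 46 + 0.37 × (12 − 46) = 46 + 0.37 × -34 = 33.42 → 33
B = 52 + 0.37 × (208 − 52) = 52 + 0.37 × 156 = 109.72 → 110
So the blended color is (83, 33, 110), about #53216e.

(83, 33, 110)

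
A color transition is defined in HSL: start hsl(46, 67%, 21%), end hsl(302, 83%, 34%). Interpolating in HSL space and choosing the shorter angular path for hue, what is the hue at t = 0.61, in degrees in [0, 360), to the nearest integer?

343

Hue: 302 − 46 = 256°, but |256| > 180 so the shorter arc goes the other way: Δh = 256 − 360 = -104°.
H = 46 + 0.61 × (-104) = -17.44 → -17 → -17 mod 360 = 343°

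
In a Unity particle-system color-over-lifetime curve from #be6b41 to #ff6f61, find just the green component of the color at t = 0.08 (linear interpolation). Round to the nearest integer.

G₁ = 107 (from #be6b41), G₂ = 111 (from #ff6f61).
G = 107 + 0.08 × (111 − 107) = 107.32 → 107

107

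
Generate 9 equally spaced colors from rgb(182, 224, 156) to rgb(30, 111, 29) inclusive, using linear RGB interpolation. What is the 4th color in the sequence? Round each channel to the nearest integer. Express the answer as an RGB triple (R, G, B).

With 9 swatches and endpoints inclusive, swatch 4 sits at t = (4 − 1)/(9 − 1) = 3/8 ≈ 0.375.
R = 182 + 0.375 × (30 − 182) = 125 → 125
G = 224 + 0.375 × (111 − 224) = 181.625 → 182
B = 156 + 0.375 × (29 − 156) = 108.375 → 108

(125, 182, 108)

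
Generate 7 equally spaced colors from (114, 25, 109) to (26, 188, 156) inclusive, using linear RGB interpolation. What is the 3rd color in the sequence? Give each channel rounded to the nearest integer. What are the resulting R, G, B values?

With 7 swatches and endpoints inclusive, swatch 3 sits at t = (3 − 1)/(7 − 1) = 2/6 ≈ 0.3333.
R = 114 + 0.3333 × (26 − 114) = 84.67 → 85
G = 25 + 0.3333 × (188 − 25) = 79.328 → 79
B = 109 + 0.3333 × (156 − 109) = 124.665 → 125

(85, 79, 125)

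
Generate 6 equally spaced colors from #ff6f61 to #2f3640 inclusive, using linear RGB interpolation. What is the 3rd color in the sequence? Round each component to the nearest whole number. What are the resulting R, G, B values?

With 6 swatches and endpoints inclusive, swatch 3 sits at t = (3 − 1)/(6 − 1) = 2/5 ≈ 0.4.
#ff6f61 → (255, 111, 97); #2f3640 → (47, 54, 64).
R = 255 + 0.4 × (47 − 255) = 171.8 → 172
G = 111 + 0.4 × (54 − 111) = 88.2 → 88
B = 97 + 0.4 × (64 − 97) = 83.8 → 84

(172, 88, 84)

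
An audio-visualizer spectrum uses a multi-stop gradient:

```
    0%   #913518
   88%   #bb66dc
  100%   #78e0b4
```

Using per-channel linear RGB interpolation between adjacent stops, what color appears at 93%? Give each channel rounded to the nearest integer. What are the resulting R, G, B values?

(159, 153, 203)

93% lies between the 88% and 100% stops, so the local fraction is t = (93 − 88)/(100 − 88) = 5/12 ≈ 0.4167.
#bb66dc → (187, 102, 220); #78e0b4 → (120, 224, 180).
R = 187 + 0.4167 × (120 − 187) = 159.081 → 159
G = 102 + 0.4167 × (224 − 102) = 152.837 → 153
B = 220 + 0.4167 × (180 − 220) = 203.332 → 203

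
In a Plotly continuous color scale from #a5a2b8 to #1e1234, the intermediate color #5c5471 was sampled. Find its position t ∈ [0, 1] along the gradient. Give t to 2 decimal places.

Invert the lerp on the G channel (largest span, 144): t = (84 − 162) / (18 − 162) = -78/-144 = 0.54167.
Check on R: (92 − 165)/(30 − 165) = 0.5407 ✓

0.54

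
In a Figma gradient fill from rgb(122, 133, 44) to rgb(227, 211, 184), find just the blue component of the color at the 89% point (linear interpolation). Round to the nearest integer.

B = 44 + 0.89 × (184 − 44) = 168.6 → 169

169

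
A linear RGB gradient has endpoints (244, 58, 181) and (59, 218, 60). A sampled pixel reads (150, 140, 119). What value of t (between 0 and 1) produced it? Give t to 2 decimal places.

0.51

Invert the lerp on the R channel (largest span, 185): t = (150 − 244) / (59 − 244) = -94/-185 = 0.50811.
Check on G: (140 − 58)/(218 − 58) = 0.5125 ✓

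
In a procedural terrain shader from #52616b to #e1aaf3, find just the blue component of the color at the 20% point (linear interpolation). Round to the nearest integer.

134

B₁ = 107 (from #52616b), B₂ = 243 (from #e1aaf3).
B = 107 + 0.2 × (243 − 107) = 134.2 → 134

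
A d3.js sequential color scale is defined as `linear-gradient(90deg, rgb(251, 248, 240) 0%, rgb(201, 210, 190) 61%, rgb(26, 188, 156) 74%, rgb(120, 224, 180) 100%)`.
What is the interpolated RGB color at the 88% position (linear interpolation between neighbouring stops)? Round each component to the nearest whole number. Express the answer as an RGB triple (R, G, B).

(77, 207, 169)

88% lies between the 74% and 100% stops, so the local fraction is t = (88 − 74)/(100 − 74) = 14/26 ≈ 0.5385.
R = 26 + 0.5385 × (120 − 26) = 76.619 → 77
G = 188 + 0.5385 × (224 − 188) = 207.386 → 207
B = 156 + 0.5385 × (180 − 156) = 168.924 → 169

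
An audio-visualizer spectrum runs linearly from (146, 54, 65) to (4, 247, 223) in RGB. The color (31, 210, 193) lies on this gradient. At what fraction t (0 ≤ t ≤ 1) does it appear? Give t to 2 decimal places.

0.81

Invert the lerp on the G channel (largest span, 193): t = (210 − 54) / (247 − 54) = 156/193 = 0.80829.
Check on R: (31 − 146)/(4 − 146) = 0.8099 ✓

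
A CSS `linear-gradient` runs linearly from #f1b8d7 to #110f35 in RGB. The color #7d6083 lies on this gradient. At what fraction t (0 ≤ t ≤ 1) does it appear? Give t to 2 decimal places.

Invert the lerp on the R channel (largest span, 224): t = (125 − 241) / (17 − 241) = -116/-224 = 0.51786.
Check on G: (96 − 184)/(15 − 184) = 0.5207 ✓

0.52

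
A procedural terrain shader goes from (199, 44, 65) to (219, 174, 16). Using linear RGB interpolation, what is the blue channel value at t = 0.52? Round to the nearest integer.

40

B = 65 + 0.52 × (16 − 65) = 39.52 → 40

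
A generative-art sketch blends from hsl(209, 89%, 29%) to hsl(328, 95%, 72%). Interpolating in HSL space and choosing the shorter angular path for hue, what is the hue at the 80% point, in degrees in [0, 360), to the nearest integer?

Hue arc: Δh = 328 − 209 = 119° (|Δh| ≤ 180, already the shorter path).
H = 209 + 0.8 × (119) = 304.2 → 304°

304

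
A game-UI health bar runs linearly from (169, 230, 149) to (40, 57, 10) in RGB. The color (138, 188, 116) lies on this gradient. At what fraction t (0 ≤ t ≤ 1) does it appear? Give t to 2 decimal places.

0.24

Invert the lerp on the G channel (largest span, 173): t = (188 − 230) / (57 − 230) = -42/-173 = 0.24277.
Check on R: (138 − 169)/(40 − 169) = 0.2403 ✓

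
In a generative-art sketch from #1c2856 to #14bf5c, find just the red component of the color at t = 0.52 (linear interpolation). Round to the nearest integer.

24

R₁ = 28 (from #1c2856), R₂ = 20 (from #14bf5c).
R = 28 + 0.52 × (20 − 28) = 23.84 → 24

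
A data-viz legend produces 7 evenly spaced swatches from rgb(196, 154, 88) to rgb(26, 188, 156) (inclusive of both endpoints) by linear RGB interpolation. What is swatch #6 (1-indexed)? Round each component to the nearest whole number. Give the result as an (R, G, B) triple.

(54, 182, 145)

With 7 swatches and endpoints inclusive, swatch 6 sits at t = (6 − 1)/(7 − 1) = 5/6 ≈ 0.8333.
R = 196 + 0.8333 × (26 − 196) = 54.339 → 54
G = 154 + 0.8333 × (188 − 154) = 182.332 → 182
B = 88 + 0.8333 × (156 − 88) = 144.664 → 145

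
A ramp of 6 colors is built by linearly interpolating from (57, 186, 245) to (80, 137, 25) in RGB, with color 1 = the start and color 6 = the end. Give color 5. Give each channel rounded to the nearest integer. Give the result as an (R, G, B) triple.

(75, 147, 69)

With 6 swatches and endpoints inclusive, swatch 5 sits at t = (5 − 1)/(6 − 1) = 4/5 ≈ 0.8.
R = 57 + 0.8 × (80 − 57) = 75.4 → 75
G = 186 + 0.8 × (137 − 186) = 146.8 → 147
B = 245 + 0.8 × (25 − 245) = 69 → 69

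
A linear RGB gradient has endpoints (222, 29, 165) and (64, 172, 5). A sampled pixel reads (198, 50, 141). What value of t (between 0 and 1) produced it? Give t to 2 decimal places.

0.15

Invert the lerp on the B channel (largest span, 160): t = (141 − 165) / (5 − 165) = -24/-160 = 0.15.
Check on R: (198 − 222)/(64 − 222) = 0.1519 ✓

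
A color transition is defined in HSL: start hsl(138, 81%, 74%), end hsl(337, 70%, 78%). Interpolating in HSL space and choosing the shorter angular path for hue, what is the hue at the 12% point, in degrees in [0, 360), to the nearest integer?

119

Hue: 337 − 138 = 199°, but |199| > 180 so the shorter arc goes the other way: Δh = 199 − 360 = -161°.
H = 138 + 0.12 × (-161) = 118.68 → 119°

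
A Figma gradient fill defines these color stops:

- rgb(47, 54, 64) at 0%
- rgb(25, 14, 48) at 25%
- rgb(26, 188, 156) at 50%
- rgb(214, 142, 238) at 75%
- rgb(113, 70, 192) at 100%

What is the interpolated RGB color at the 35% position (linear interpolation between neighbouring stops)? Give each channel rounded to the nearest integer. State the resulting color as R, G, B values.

(25, 84, 91)

35% lies between the 25% and 50% stops, so the local fraction is t = (35 − 25)/(50 − 25) = 10/25 ≈ 0.4.
R = 25 + 0.4 × (26 − 25) = 25.4 → 25
G = 14 + 0.4 × (188 − 14) = 83.6 → 84
B = 48 + 0.4 × (156 − 48) = 91.2 → 91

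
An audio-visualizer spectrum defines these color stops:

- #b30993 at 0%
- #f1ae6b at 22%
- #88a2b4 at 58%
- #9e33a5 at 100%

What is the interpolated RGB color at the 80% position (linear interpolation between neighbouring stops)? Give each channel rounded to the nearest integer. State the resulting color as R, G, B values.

80% lies between the 58% and 100% stops, so the local fraction is t = (80 − 58)/(100 − 58) = 22/42 ≈ 0.5238.
#88a2b4 → (136, 162, 180); #9e33a5 → (158, 51, 165).
R = 136 + 0.5238 × (158 − 136) = 147.524 → 148
G = 162 + 0.5238 × (51 − 162) = 103.858 → 104
B = 180 + 0.5238 × (165 − 180) = 172.143 → 172

(148, 104, 172)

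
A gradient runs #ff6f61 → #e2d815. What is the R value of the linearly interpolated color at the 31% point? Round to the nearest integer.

R₁ = 255 (from #ff6f61), R₂ = 226 (from #e2d815).
R = 255 + 0.31 × (226 − 255) = 246.01 → 246

246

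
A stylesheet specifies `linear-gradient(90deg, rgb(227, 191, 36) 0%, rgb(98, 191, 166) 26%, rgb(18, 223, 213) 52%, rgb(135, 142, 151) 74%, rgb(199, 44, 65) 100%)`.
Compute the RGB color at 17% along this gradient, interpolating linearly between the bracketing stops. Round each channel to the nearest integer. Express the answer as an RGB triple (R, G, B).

17% lies between the 0% and 26% stops, so the local fraction is t = (17 − 0)/(26 − 0) = 17/26 ≈ 0.6538.
R = 227 + 0.6538 × (98 − 227) = 142.66 → 143
G = 191 + 0.6538 × (191 − 191) = 191 → 191
B = 36 + 0.6538 × (166 − 36) = 120.994 → 121

(143, 191, 121)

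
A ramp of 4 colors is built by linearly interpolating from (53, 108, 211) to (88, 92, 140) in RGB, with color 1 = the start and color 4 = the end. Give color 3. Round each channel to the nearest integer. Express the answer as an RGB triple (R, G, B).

With 4 swatches and endpoints inclusive, swatch 3 sits at t = (3 − 1)/(4 − 1) = 2/3 ≈ 0.6667.
R = 53 + 0.6667 × (88 − 53) = 76.334 → 76
G = 108 + 0.6667 × (92 − 108) = 97.333 → 97
B = 211 + 0.6667 × (140 − 211) = 163.664 → 164

(76, 97, 164)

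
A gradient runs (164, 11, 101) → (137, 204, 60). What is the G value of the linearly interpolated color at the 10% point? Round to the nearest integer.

G = 11 + 0.1 × (204 − 11) = 30.3 → 30

30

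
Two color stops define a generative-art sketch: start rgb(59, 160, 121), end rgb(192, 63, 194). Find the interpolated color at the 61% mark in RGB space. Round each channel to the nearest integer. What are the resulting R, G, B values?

(140, 101, 166)

61% corresponds to t = 0.61.
R = 59 + 0.61 × (192 − 59) = 59 + 0.61 × 133 = 140.13 → 140
G = 160 + 0.61 × (63 − 160) = 160 + 0.61 × -97 = 100.83 → 101
B = 121 + 0.61 × (194 − 121) = 121 + 0.61 × 73 = 165.53 → 166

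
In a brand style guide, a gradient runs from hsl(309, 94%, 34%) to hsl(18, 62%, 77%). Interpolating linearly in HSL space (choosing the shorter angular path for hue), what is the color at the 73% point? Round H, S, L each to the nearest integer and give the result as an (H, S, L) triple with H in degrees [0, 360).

Hue: 18 − 309 = -291°, but |-291| > 180 so the shorter arc goes the other way: Δh = -291 + 360 = 69°.
H = 309 + 0.73 × (69) = 359.37 → 359°
S = 94 + 0.73 × (62 − 94) = 70.64 → 71%
L = 34 + 0.73 × (77 − 34) = 65.39 → 65%

(359, 71, 65)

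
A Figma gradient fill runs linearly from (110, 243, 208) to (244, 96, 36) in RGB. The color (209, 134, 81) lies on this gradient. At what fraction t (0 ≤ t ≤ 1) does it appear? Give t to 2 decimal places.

0.74

Invert the lerp on the B channel (largest span, 172): t = (81 − 208) / (36 − 208) = -127/-172 = 0.73837.
Check on R: (209 − 110)/(244 − 110) = 0.7388 ✓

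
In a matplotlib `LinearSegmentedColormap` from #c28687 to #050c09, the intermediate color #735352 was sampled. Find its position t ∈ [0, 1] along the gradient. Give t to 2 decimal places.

Invert the lerp on the R channel (largest span, 189): t = (115 − 194) / (5 − 194) = -79/-189 = 0.41799.
Check on G: (83 − 134)/(12 − 134) = 0.418 ✓

0.42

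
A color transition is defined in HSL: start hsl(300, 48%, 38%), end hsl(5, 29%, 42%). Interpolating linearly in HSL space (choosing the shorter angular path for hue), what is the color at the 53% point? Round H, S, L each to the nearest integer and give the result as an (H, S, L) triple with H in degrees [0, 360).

Hue: 5 − 300 = -295°, but |-295| > 180 so the shorter arc goes the other way: Δh = -295 + 360 = 65°.
H = 300 + 0.53 × (65) = 334.45 → 334°
S = 48 + 0.53 × (29 − 48) = 37.93 → 38%
L = 38 + 0.53 × (42 − 38) = 40.12 → 40%

(334, 38, 40)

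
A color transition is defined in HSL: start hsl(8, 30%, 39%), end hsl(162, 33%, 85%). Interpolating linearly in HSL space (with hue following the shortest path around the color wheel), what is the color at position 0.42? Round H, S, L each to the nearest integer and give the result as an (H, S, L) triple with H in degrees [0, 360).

Hue arc: Δh = 162 − 8 = 154° (|Δh| ≤ 180, already the shorter path).
H = 8 + 0.42 × (154) = 72.68 → 73°
S = 30 + 0.42 × (33 − 30) = 31.26 → 31%
L = 39 + 0.42 × (85 − 39) = 58.32 → 58%

(73, 31, 58)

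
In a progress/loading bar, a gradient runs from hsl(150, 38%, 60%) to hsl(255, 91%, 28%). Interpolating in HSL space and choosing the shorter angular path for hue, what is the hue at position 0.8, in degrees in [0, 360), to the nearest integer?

234

Hue arc: Δh = 255 − 150 = 105° (|Δh| ≤ 180, already the shorter path).
H = 150 + 0.8 × (105) = 234 → 234°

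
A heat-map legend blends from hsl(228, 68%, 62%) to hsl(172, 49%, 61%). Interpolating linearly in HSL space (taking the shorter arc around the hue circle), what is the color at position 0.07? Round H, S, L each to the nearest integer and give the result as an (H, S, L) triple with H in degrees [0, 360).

(224, 67, 62)

Hue arc: Δh = 172 − 228 = -56° (|Δh| ≤ 180, already the shorter path).
H = 228 + 0.07 × (-56) = 224.08 → 224°
S = 68 + 0.07 × (49 − 68) = 66.67 → 67%
L = 62 + 0.07 × (61 − 62) = 61.93 → 62%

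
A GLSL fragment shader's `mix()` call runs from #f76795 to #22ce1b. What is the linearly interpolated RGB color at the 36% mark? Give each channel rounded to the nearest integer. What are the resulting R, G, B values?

(170, 140, 105)

#f76795 → (247, 103, 149); #22ce1b → (34, 206, 27).
36% corresponds to t = 0.36.
R = 247 + 0.36 × (34 − 247) = 247 + 0.36 × -213 = 170.32 → 170
G = 103 + 0.36 × (206 − 103) = 103 + 0.36 × 103 = 140.08 → 140
B = 149 + 0.36 × (27 − 149) = 149 + 0.36 × -122 = 105.08 → 105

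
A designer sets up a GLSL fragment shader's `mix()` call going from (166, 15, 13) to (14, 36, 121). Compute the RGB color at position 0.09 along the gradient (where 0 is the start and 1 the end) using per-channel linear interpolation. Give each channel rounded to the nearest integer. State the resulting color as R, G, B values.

(152, 17, 23)

R = 166 + 0.09 × (14 − 166) = 166 + 0.09 × -152 = 152.32 → 152
G = 15 + 0.09 × (36 − 15) = 15 + 0.09 × 21 = 16.89 → 17
B = 13 + 0.09 × (121 − 13) = 13 + 0.09 × 108 = 22.72 → 23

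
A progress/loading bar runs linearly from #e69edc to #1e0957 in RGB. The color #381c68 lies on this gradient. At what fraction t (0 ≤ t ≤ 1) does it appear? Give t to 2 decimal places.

Invert the lerp on the R channel (largest span, 200): t = (56 − 230) / (30 − 230) = -174/-200 = 0.87.
Check on G: (28 − 158)/(9 − 158) = 0.8725 ✓

0.87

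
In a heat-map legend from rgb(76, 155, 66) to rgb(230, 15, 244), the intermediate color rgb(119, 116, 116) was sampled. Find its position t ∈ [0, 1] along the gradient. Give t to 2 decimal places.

Invert the lerp on the B channel (largest span, 178): t = (116 − 66) / (244 − 66) = 50/178 = 0.2809.
Check on R: (119 − 76)/(230 − 76) = 0.2792 ✓

0.28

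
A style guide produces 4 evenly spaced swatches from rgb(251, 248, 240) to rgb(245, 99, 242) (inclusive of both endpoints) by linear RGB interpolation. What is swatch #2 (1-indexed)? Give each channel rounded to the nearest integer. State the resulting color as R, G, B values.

With 4 swatches and endpoints inclusive, swatch 2 sits at t = (2 − 1)/(4 − 1) = 1/3 ≈ 0.3333.
R = 251 + 0.3333 × (245 − 251) = 249 → 249
G = 248 + 0.3333 × (99 − 248) = 198.338 → 198
B = 240 + 0.3333 × (242 − 240) = 240.667 → 241

(249, 198, 241)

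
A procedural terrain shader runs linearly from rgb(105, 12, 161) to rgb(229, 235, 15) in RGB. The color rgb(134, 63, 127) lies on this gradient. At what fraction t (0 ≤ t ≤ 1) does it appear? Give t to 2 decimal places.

0.23

Invert the lerp on the G channel (largest span, 223): t = (63 − 12) / (235 − 12) = 51/223 = 0.2287.
Check on R: (134 − 105)/(229 − 105) = 0.2339 ✓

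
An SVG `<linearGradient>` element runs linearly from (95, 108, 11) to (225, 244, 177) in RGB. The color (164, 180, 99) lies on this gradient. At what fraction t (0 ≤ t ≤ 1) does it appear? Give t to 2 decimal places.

Invert the lerp on the B channel (largest span, 166): t = (99 − 11) / (177 − 11) = 88/166 = 0.53012.
Check on R: (164 − 95)/(225 − 95) = 0.5308 ✓

0.53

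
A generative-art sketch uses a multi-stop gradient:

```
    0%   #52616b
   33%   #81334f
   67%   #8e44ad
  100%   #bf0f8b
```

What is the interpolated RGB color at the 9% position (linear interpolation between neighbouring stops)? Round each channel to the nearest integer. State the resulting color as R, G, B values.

(95, 84, 99)

9% lies between the 0% and 33% stops, so the local fraction is t = (9 − 0)/(33 − 0) = 9/33 ≈ 0.2727.
#52616b → (82, 97, 107); #81334f → (129, 51, 79).
R = 82 + 0.2727 × (129 − 82) = 94.817 → 95
G = 97 + 0.2727 × (51 − 97) = 84.456 → 84
B = 107 + 0.2727 × (79 − 107) = 99.364 → 99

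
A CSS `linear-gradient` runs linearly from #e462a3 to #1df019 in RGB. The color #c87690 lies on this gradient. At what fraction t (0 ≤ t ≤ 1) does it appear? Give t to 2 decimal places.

0.14

Invert the lerp on the R channel (largest span, 199): t = (200 − 228) / (29 − 228) = -28/-199 = 0.1407.
Check on G: (118 − 98)/(240 − 98) = 0.1408 ✓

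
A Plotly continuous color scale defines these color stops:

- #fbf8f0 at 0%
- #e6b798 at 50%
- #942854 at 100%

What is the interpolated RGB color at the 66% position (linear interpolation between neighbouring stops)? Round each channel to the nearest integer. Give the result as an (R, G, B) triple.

66% lies between the 50% and 100% stops, so the local fraction is t = (66 − 50)/(100 − 50) = 16/50 ≈ 0.32.
#e6b798 → (230, 183, 152); #942854 → (148, 40, 84).
R = 230 + 0.32 × (148 − 230) = 203.76 → 204
G = 183 + 0.32 × (40 − 183) = 137.24 → 137
B = 152 + 0.32 × (84 − 152) = 130.24 → 130

(204, 137, 130)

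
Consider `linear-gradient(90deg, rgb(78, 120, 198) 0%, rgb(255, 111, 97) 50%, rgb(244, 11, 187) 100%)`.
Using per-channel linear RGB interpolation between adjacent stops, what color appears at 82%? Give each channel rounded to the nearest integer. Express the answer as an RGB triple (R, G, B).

82% lies between the 50% and 100% stops, so the local fraction is t = (82 − 50)/(100 − 50) = 32/50 ≈ 0.64.
R = 255 + 0.64 × (244 − 255) = 247.96 → 248
G = 111 + 0.64 × (11 − 111) = 47 → 47
B = 97 + 0.64 × (187 − 97) = 154.6 → 155

(248, 47, 155)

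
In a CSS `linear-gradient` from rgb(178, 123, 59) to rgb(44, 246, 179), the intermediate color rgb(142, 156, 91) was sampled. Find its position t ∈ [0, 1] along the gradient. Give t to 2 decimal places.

Invert the lerp on the R channel (largest span, 134): t = (142 − 178) / (44 − 178) = -36/-134 = 0.26866.
Check on G: (156 − 123)/(246 − 123) = 0.2683 ✓

0.27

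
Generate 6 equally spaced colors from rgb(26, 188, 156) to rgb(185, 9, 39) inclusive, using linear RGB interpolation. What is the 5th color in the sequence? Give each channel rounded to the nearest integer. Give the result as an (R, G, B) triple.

With 6 swatches and endpoints inclusive, swatch 5 sits at t = (5 − 1)/(6 − 1) = 4/5 ≈ 0.8.
R = 26 + 0.8 × (185 − 26) = 153.2 → 153
G = 188 + 0.8 × (9 − 188) = 44.8 → 45
B = 156 + 0.8 × (39 − 156) = 62.4 → 62

(153, 45, 62)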